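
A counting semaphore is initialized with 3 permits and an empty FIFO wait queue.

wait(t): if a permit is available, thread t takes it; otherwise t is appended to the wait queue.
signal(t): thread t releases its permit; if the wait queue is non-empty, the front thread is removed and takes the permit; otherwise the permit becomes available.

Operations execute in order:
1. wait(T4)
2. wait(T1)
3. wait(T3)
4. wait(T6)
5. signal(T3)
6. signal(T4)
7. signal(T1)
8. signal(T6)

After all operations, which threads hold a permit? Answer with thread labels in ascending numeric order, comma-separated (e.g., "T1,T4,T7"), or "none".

Step 1: wait(T4) -> count=2 queue=[] holders={T4}
Step 2: wait(T1) -> count=1 queue=[] holders={T1,T4}
Step 3: wait(T3) -> count=0 queue=[] holders={T1,T3,T4}
Step 4: wait(T6) -> count=0 queue=[T6] holders={T1,T3,T4}
Step 5: signal(T3) -> count=0 queue=[] holders={T1,T4,T6}
Step 6: signal(T4) -> count=1 queue=[] holders={T1,T6}
Step 7: signal(T1) -> count=2 queue=[] holders={T6}
Step 8: signal(T6) -> count=3 queue=[] holders={none}
Final holders: none

Answer: none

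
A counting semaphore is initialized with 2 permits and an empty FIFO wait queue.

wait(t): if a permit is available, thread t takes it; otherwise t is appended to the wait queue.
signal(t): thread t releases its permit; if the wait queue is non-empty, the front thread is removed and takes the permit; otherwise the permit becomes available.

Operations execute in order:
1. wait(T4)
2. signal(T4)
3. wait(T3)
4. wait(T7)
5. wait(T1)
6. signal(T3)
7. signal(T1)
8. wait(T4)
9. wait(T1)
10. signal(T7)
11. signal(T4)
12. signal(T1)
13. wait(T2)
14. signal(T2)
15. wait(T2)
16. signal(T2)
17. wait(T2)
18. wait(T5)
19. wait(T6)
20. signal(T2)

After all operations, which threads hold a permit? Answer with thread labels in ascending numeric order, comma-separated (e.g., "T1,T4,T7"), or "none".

Step 1: wait(T4) -> count=1 queue=[] holders={T4}
Step 2: signal(T4) -> count=2 queue=[] holders={none}
Step 3: wait(T3) -> count=1 queue=[] holders={T3}
Step 4: wait(T7) -> count=0 queue=[] holders={T3,T7}
Step 5: wait(T1) -> count=0 queue=[T1] holders={T3,T7}
Step 6: signal(T3) -> count=0 queue=[] holders={T1,T7}
Step 7: signal(T1) -> count=1 queue=[] holders={T7}
Step 8: wait(T4) -> count=0 queue=[] holders={T4,T7}
Step 9: wait(T1) -> count=0 queue=[T1] holders={T4,T7}
Step 10: signal(T7) -> count=0 queue=[] holders={T1,T4}
Step 11: signal(T4) -> count=1 queue=[] holders={T1}
Step 12: signal(T1) -> count=2 queue=[] holders={none}
Step 13: wait(T2) -> count=1 queue=[] holders={T2}
Step 14: signal(T2) -> count=2 queue=[] holders={none}
Step 15: wait(T2) -> count=1 queue=[] holders={T2}
Step 16: signal(T2) -> count=2 queue=[] holders={none}
Step 17: wait(T2) -> count=1 queue=[] holders={T2}
Step 18: wait(T5) -> count=0 queue=[] holders={T2,T5}
Step 19: wait(T6) -> count=0 queue=[T6] holders={T2,T5}
Step 20: signal(T2) -> count=0 queue=[] holders={T5,T6}
Final holders: T5,T6

Answer: T5,T6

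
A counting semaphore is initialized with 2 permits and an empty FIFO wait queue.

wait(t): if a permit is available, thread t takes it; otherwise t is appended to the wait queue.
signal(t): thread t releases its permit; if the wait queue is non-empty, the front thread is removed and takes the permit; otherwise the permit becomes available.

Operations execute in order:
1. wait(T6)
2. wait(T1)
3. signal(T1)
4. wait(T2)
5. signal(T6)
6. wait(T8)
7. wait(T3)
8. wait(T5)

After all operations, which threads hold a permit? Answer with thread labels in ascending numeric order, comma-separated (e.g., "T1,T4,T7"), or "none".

Step 1: wait(T6) -> count=1 queue=[] holders={T6}
Step 2: wait(T1) -> count=0 queue=[] holders={T1,T6}
Step 3: signal(T1) -> count=1 queue=[] holders={T6}
Step 4: wait(T2) -> count=0 queue=[] holders={T2,T6}
Step 5: signal(T6) -> count=1 queue=[] holders={T2}
Step 6: wait(T8) -> count=0 queue=[] holders={T2,T8}
Step 7: wait(T3) -> count=0 queue=[T3] holders={T2,T8}
Step 8: wait(T5) -> count=0 queue=[T3,T5] holders={T2,T8}
Final holders: T2,T8

Answer: T2,T8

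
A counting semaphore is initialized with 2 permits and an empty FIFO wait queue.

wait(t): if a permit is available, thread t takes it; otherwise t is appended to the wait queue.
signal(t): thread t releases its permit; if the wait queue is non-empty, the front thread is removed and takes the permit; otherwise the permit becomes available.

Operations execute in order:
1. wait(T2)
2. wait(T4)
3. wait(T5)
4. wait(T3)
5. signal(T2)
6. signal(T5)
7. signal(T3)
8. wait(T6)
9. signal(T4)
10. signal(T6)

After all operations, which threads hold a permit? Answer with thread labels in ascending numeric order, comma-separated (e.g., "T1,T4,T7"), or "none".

Step 1: wait(T2) -> count=1 queue=[] holders={T2}
Step 2: wait(T4) -> count=0 queue=[] holders={T2,T4}
Step 3: wait(T5) -> count=0 queue=[T5] holders={T2,T4}
Step 4: wait(T3) -> count=0 queue=[T5,T3] holders={T2,T4}
Step 5: signal(T2) -> count=0 queue=[T3] holders={T4,T5}
Step 6: signal(T5) -> count=0 queue=[] holders={T3,T4}
Step 7: signal(T3) -> count=1 queue=[] holders={T4}
Step 8: wait(T6) -> count=0 queue=[] holders={T4,T6}
Step 9: signal(T4) -> count=1 queue=[] holders={T6}
Step 10: signal(T6) -> count=2 queue=[] holders={none}
Final holders: none

Answer: none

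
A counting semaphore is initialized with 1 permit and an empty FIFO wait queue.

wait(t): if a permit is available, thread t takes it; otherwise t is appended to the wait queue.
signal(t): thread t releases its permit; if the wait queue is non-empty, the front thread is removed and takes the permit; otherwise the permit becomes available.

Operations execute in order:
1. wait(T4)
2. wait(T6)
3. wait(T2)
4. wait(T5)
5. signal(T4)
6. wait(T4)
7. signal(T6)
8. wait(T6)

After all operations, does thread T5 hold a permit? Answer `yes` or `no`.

Answer: no

Derivation:
Step 1: wait(T4) -> count=0 queue=[] holders={T4}
Step 2: wait(T6) -> count=0 queue=[T6] holders={T4}
Step 3: wait(T2) -> count=0 queue=[T6,T2] holders={T4}
Step 4: wait(T5) -> count=0 queue=[T6,T2,T5] holders={T4}
Step 5: signal(T4) -> count=0 queue=[T2,T5] holders={T6}
Step 6: wait(T4) -> count=0 queue=[T2,T5,T4] holders={T6}
Step 7: signal(T6) -> count=0 queue=[T5,T4] holders={T2}
Step 8: wait(T6) -> count=0 queue=[T5,T4,T6] holders={T2}
Final holders: {T2} -> T5 not in holders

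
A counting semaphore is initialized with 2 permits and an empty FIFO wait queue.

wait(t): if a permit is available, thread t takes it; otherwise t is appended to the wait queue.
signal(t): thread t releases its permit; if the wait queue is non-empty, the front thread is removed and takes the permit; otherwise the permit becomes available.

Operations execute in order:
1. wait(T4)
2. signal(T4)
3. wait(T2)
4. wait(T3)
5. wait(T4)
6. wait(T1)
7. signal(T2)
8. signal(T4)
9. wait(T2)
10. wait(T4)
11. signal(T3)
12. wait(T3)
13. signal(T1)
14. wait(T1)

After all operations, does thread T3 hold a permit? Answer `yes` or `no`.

Step 1: wait(T4) -> count=1 queue=[] holders={T4}
Step 2: signal(T4) -> count=2 queue=[] holders={none}
Step 3: wait(T2) -> count=1 queue=[] holders={T2}
Step 4: wait(T3) -> count=0 queue=[] holders={T2,T3}
Step 5: wait(T4) -> count=0 queue=[T4] holders={T2,T3}
Step 6: wait(T1) -> count=0 queue=[T4,T1] holders={T2,T3}
Step 7: signal(T2) -> count=0 queue=[T1] holders={T3,T4}
Step 8: signal(T4) -> count=0 queue=[] holders={T1,T3}
Step 9: wait(T2) -> count=0 queue=[T2] holders={T1,T3}
Step 10: wait(T4) -> count=0 queue=[T2,T4] holders={T1,T3}
Step 11: signal(T3) -> count=0 queue=[T4] holders={T1,T2}
Step 12: wait(T3) -> count=0 queue=[T4,T3] holders={T1,T2}
Step 13: signal(T1) -> count=0 queue=[T3] holders={T2,T4}
Step 14: wait(T1) -> count=0 queue=[T3,T1] holders={T2,T4}
Final holders: {T2,T4} -> T3 not in holders

Answer: no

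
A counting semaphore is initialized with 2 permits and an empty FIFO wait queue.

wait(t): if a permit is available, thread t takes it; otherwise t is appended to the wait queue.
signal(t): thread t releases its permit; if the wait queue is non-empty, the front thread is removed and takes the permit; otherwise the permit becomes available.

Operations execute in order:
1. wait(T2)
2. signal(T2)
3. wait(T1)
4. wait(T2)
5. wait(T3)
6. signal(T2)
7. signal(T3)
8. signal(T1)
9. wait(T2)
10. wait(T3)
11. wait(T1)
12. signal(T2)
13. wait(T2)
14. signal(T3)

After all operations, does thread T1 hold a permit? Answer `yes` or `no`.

Step 1: wait(T2) -> count=1 queue=[] holders={T2}
Step 2: signal(T2) -> count=2 queue=[] holders={none}
Step 3: wait(T1) -> count=1 queue=[] holders={T1}
Step 4: wait(T2) -> count=0 queue=[] holders={T1,T2}
Step 5: wait(T3) -> count=0 queue=[T3] holders={T1,T2}
Step 6: signal(T2) -> count=0 queue=[] holders={T1,T3}
Step 7: signal(T3) -> count=1 queue=[] holders={T1}
Step 8: signal(T1) -> count=2 queue=[] holders={none}
Step 9: wait(T2) -> count=1 queue=[] holders={T2}
Step 10: wait(T3) -> count=0 queue=[] holders={T2,T3}
Step 11: wait(T1) -> count=0 queue=[T1] holders={T2,T3}
Step 12: signal(T2) -> count=0 queue=[] holders={T1,T3}
Step 13: wait(T2) -> count=0 queue=[T2] holders={T1,T3}
Step 14: signal(T3) -> count=0 queue=[] holders={T1,T2}
Final holders: {T1,T2} -> T1 in holders

Answer: yes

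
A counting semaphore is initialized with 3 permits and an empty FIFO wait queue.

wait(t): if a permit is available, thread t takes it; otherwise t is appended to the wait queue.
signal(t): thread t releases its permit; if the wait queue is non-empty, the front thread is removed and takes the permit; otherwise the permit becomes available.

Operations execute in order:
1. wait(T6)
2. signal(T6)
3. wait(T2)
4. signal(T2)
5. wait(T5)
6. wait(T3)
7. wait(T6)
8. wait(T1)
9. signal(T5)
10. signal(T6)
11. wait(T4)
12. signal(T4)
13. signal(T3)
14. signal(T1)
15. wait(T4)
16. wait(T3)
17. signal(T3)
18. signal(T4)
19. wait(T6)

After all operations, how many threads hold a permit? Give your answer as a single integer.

Step 1: wait(T6) -> count=2 queue=[] holders={T6}
Step 2: signal(T6) -> count=3 queue=[] holders={none}
Step 3: wait(T2) -> count=2 queue=[] holders={T2}
Step 4: signal(T2) -> count=3 queue=[] holders={none}
Step 5: wait(T5) -> count=2 queue=[] holders={T5}
Step 6: wait(T3) -> count=1 queue=[] holders={T3,T5}
Step 7: wait(T6) -> count=0 queue=[] holders={T3,T5,T6}
Step 8: wait(T1) -> count=0 queue=[T1] holders={T3,T5,T6}
Step 9: signal(T5) -> count=0 queue=[] holders={T1,T3,T6}
Step 10: signal(T6) -> count=1 queue=[] holders={T1,T3}
Step 11: wait(T4) -> count=0 queue=[] holders={T1,T3,T4}
Step 12: signal(T4) -> count=1 queue=[] holders={T1,T3}
Step 13: signal(T3) -> count=2 queue=[] holders={T1}
Step 14: signal(T1) -> count=3 queue=[] holders={none}
Step 15: wait(T4) -> count=2 queue=[] holders={T4}
Step 16: wait(T3) -> count=1 queue=[] holders={T3,T4}
Step 17: signal(T3) -> count=2 queue=[] holders={T4}
Step 18: signal(T4) -> count=3 queue=[] holders={none}
Step 19: wait(T6) -> count=2 queue=[] holders={T6}
Final holders: {T6} -> 1 thread(s)

Answer: 1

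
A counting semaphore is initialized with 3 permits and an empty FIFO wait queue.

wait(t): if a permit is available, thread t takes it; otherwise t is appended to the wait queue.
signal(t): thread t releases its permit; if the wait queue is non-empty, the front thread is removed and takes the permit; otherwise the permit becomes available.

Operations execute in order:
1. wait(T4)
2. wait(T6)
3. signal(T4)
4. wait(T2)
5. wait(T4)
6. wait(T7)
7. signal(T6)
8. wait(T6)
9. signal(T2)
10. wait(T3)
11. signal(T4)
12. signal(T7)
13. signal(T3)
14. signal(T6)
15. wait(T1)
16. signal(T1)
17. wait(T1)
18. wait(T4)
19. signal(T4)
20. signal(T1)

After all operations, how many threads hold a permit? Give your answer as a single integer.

Step 1: wait(T4) -> count=2 queue=[] holders={T4}
Step 2: wait(T6) -> count=1 queue=[] holders={T4,T6}
Step 3: signal(T4) -> count=2 queue=[] holders={T6}
Step 4: wait(T2) -> count=1 queue=[] holders={T2,T6}
Step 5: wait(T4) -> count=0 queue=[] holders={T2,T4,T6}
Step 6: wait(T7) -> count=0 queue=[T7] holders={T2,T4,T6}
Step 7: signal(T6) -> count=0 queue=[] holders={T2,T4,T7}
Step 8: wait(T6) -> count=0 queue=[T6] holders={T2,T4,T7}
Step 9: signal(T2) -> count=0 queue=[] holders={T4,T6,T7}
Step 10: wait(T3) -> count=0 queue=[T3] holders={T4,T6,T7}
Step 11: signal(T4) -> count=0 queue=[] holders={T3,T6,T7}
Step 12: signal(T7) -> count=1 queue=[] holders={T3,T6}
Step 13: signal(T3) -> count=2 queue=[] holders={T6}
Step 14: signal(T6) -> count=3 queue=[] holders={none}
Step 15: wait(T1) -> count=2 queue=[] holders={T1}
Step 16: signal(T1) -> count=3 queue=[] holders={none}
Step 17: wait(T1) -> count=2 queue=[] holders={T1}
Step 18: wait(T4) -> count=1 queue=[] holders={T1,T4}
Step 19: signal(T4) -> count=2 queue=[] holders={T1}
Step 20: signal(T1) -> count=3 queue=[] holders={none}
Final holders: {none} -> 0 thread(s)

Answer: 0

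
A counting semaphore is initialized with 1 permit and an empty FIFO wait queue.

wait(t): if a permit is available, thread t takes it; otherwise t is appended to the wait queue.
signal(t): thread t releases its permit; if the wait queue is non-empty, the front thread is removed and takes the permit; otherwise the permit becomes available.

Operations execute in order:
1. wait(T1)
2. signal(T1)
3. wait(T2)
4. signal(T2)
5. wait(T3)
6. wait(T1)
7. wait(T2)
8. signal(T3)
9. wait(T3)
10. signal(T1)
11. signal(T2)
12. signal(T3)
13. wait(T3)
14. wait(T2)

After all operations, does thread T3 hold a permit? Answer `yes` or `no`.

Step 1: wait(T1) -> count=0 queue=[] holders={T1}
Step 2: signal(T1) -> count=1 queue=[] holders={none}
Step 3: wait(T2) -> count=0 queue=[] holders={T2}
Step 4: signal(T2) -> count=1 queue=[] holders={none}
Step 5: wait(T3) -> count=0 queue=[] holders={T3}
Step 6: wait(T1) -> count=0 queue=[T1] holders={T3}
Step 7: wait(T2) -> count=0 queue=[T1,T2] holders={T3}
Step 8: signal(T3) -> count=0 queue=[T2] holders={T1}
Step 9: wait(T3) -> count=0 queue=[T2,T3] holders={T1}
Step 10: signal(T1) -> count=0 queue=[T3] holders={T2}
Step 11: signal(T2) -> count=0 queue=[] holders={T3}
Step 12: signal(T3) -> count=1 queue=[] holders={none}
Step 13: wait(T3) -> count=0 queue=[] holders={T3}
Step 14: wait(T2) -> count=0 queue=[T2] holders={T3}
Final holders: {T3} -> T3 in holders

Answer: yes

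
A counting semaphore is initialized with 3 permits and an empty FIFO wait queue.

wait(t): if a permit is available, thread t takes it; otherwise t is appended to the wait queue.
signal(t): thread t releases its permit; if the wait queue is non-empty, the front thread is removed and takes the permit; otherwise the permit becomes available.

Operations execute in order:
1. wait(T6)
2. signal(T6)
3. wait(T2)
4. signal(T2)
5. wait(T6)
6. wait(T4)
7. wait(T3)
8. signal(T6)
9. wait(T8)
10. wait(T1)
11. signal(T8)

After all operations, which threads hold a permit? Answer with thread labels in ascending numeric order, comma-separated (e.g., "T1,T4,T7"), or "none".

Answer: T1,T3,T4

Derivation:
Step 1: wait(T6) -> count=2 queue=[] holders={T6}
Step 2: signal(T6) -> count=3 queue=[] holders={none}
Step 3: wait(T2) -> count=2 queue=[] holders={T2}
Step 4: signal(T2) -> count=3 queue=[] holders={none}
Step 5: wait(T6) -> count=2 queue=[] holders={T6}
Step 6: wait(T4) -> count=1 queue=[] holders={T4,T6}
Step 7: wait(T3) -> count=0 queue=[] holders={T3,T4,T6}
Step 8: signal(T6) -> count=1 queue=[] holders={T3,T4}
Step 9: wait(T8) -> count=0 queue=[] holders={T3,T4,T8}
Step 10: wait(T1) -> count=0 queue=[T1] holders={T3,T4,T8}
Step 11: signal(T8) -> count=0 queue=[] holders={T1,T3,T4}
Final holders: T1,T3,T4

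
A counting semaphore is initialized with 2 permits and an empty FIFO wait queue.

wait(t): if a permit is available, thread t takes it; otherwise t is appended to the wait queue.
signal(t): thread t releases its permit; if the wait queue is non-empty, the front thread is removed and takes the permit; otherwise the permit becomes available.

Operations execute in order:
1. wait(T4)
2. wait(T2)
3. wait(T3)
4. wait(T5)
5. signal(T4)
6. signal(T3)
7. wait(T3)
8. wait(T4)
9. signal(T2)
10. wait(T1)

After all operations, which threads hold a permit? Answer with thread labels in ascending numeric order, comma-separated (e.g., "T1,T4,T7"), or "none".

Answer: T3,T5

Derivation:
Step 1: wait(T4) -> count=1 queue=[] holders={T4}
Step 2: wait(T2) -> count=0 queue=[] holders={T2,T4}
Step 3: wait(T3) -> count=0 queue=[T3] holders={T2,T4}
Step 4: wait(T5) -> count=0 queue=[T3,T5] holders={T2,T4}
Step 5: signal(T4) -> count=0 queue=[T5] holders={T2,T3}
Step 6: signal(T3) -> count=0 queue=[] holders={T2,T5}
Step 7: wait(T3) -> count=0 queue=[T3] holders={T2,T5}
Step 8: wait(T4) -> count=0 queue=[T3,T4] holders={T2,T5}
Step 9: signal(T2) -> count=0 queue=[T4] holders={T3,T5}
Step 10: wait(T1) -> count=0 queue=[T4,T1] holders={T3,T5}
Final holders: T3,T5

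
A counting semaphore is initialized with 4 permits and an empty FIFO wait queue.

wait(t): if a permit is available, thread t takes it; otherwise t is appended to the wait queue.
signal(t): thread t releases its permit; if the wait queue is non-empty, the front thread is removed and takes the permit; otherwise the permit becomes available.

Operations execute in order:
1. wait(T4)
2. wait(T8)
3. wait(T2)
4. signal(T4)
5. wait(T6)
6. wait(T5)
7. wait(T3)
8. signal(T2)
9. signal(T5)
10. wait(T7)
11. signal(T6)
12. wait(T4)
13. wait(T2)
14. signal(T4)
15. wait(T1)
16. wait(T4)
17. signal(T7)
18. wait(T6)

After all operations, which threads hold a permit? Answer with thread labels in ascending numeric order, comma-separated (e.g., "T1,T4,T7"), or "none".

Answer: T1,T2,T3,T8

Derivation:
Step 1: wait(T4) -> count=3 queue=[] holders={T4}
Step 2: wait(T8) -> count=2 queue=[] holders={T4,T8}
Step 3: wait(T2) -> count=1 queue=[] holders={T2,T4,T8}
Step 4: signal(T4) -> count=2 queue=[] holders={T2,T8}
Step 5: wait(T6) -> count=1 queue=[] holders={T2,T6,T8}
Step 6: wait(T5) -> count=0 queue=[] holders={T2,T5,T6,T8}
Step 7: wait(T3) -> count=0 queue=[T3] holders={T2,T5,T6,T8}
Step 8: signal(T2) -> count=0 queue=[] holders={T3,T5,T6,T8}
Step 9: signal(T5) -> count=1 queue=[] holders={T3,T6,T8}
Step 10: wait(T7) -> count=0 queue=[] holders={T3,T6,T7,T8}
Step 11: signal(T6) -> count=1 queue=[] holders={T3,T7,T8}
Step 12: wait(T4) -> count=0 queue=[] holders={T3,T4,T7,T8}
Step 13: wait(T2) -> count=0 queue=[T2] holders={T3,T4,T7,T8}
Step 14: signal(T4) -> count=0 queue=[] holders={T2,T3,T7,T8}
Step 15: wait(T1) -> count=0 queue=[T1] holders={T2,T3,T7,T8}
Step 16: wait(T4) -> count=0 queue=[T1,T4] holders={T2,T3,T7,T8}
Step 17: signal(T7) -> count=0 queue=[T4] holders={T1,T2,T3,T8}
Step 18: wait(T6) -> count=0 queue=[T4,T6] holders={T1,T2,T3,T8}
Final holders: T1,T2,T3,T8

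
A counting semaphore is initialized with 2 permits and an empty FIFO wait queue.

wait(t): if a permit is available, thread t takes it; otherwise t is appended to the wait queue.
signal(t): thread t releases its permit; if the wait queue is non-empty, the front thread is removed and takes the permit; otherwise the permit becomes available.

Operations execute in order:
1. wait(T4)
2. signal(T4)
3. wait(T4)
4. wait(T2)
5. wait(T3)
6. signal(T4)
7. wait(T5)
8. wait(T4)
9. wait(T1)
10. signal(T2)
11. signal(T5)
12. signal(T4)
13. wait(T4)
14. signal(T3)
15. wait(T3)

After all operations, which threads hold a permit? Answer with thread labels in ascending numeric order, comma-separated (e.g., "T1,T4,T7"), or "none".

Answer: T1,T4

Derivation:
Step 1: wait(T4) -> count=1 queue=[] holders={T4}
Step 2: signal(T4) -> count=2 queue=[] holders={none}
Step 3: wait(T4) -> count=1 queue=[] holders={T4}
Step 4: wait(T2) -> count=0 queue=[] holders={T2,T4}
Step 5: wait(T3) -> count=0 queue=[T3] holders={T2,T4}
Step 6: signal(T4) -> count=0 queue=[] holders={T2,T3}
Step 7: wait(T5) -> count=0 queue=[T5] holders={T2,T3}
Step 8: wait(T4) -> count=0 queue=[T5,T4] holders={T2,T3}
Step 9: wait(T1) -> count=0 queue=[T5,T4,T1] holders={T2,T3}
Step 10: signal(T2) -> count=0 queue=[T4,T1] holders={T3,T5}
Step 11: signal(T5) -> count=0 queue=[T1] holders={T3,T4}
Step 12: signal(T4) -> count=0 queue=[] holders={T1,T3}
Step 13: wait(T4) -> count=0 queue=[T4] holders={T1,T3}
Step 14: signal(T3) -> count=0 queue=[] holders={T1,T4}
Step 15: wait(T3) -> count=0 queue=[T3] holders={T1,T4}
Final holders: T1,T4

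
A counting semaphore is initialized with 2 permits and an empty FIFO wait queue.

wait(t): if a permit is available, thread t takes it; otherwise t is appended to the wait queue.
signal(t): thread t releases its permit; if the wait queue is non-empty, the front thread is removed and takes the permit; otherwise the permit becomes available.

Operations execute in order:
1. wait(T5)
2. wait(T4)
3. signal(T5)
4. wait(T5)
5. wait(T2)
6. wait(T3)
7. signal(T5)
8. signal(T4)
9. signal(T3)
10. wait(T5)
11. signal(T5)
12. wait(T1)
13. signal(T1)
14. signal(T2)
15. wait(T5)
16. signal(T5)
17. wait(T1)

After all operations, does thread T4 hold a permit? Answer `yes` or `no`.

Answer: no

Derivation:
Step 1: wait(T5) -> count=1 queue=[] holders={T5}
Step 2: wait(T4) -> count=0 queue=[] holders={T4,T5}
Step 3: signal(T5) -> count=1 queue=[] holders={T4}
Step 4: wait(T5) -> count=0 queue=[] holders={T4,T5}
Step 5: wait(T2) -> count=0 queue=[T2] holders={T4,T5}
Step 6: wait(T3) -> count=0 queue=[T2,T3] holders={T4,T5}
Step 7: signal(T5) -> count=0 queue=[T3] holders={T2,T4}
Step 8: signal(T4) -> count=0 queue=[] holders={T2,T3}
Step 9: signal(T3) -> count=1 queue=[] holders={T2}
Step 10: wait(T5) -> count=0 queue=[] holders={T2,T5}
Step 11: signal(T5) -> count=1 queue=[] holders={T2}
Step 12: wait(T1) -> count=0 queue=[] holders={T1,T2}
Step 13: signal(T1) -> count=1 queue=[] holders={T2}
Step 14: signal(T2) -> count=2 queue=[] holders={none}
Step 15: wait(T5) -> count=1 queue=[] holders={T5}
Step 16: signal(T5) -> count=2 queue=[] holders={none}
Step 17: wait(T1) -> count=1 queue=[] holders={T1}
Final holders: {T1} -> T4 not in holders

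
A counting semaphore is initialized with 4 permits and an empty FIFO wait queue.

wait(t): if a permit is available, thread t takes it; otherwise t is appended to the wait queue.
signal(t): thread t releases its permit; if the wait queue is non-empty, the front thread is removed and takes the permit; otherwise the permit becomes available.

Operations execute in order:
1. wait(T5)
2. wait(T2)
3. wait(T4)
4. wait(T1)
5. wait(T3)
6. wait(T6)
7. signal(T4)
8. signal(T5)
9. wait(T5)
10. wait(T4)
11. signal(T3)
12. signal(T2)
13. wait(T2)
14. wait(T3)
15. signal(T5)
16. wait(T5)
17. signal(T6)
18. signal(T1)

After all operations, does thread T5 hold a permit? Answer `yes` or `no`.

Step 1: wait(T5) -> count=3 queue=[] holders={T5}
Step 2: wait(T2) -> count=2 queue=[] holders={T2,T5}
Step 3: wait(T4) -> count=1 queue=[] holders={T2,T4,T5}
Step 4: wait(T1) -> count=0 queue=[] holders={T1,T2,T4,T5}
Step 5: wait(T3) -> count=0 queue=[T3] holders={T1,T2,T4,T5}
Step 6: wait(T6) -> count=0 queue=[T3,T6] holders={T1,T2,T4,T5}
Step 7: signal(T4) -> count=0 queue=[T6] holders={T1,T2,T3,T5}
Step 8: signal(T5) -> count=0 queue=[] holders={T1,T2,T3,T6}
Step 9: wait(T5) -> count=0 queue=[T5] holders={T1,T2,T3,T6}
Step 10: wait(T4) -> count=0 queue=[T5,T4] holders={T1,T2,T3,T6}
Step 11: signal(T3) -> count=0 queue=[T4] holders={T1,T2,T5,T6}
Step 12: signal(T2) -> count=0 queue=[] holders={T1,T4,T5,T6}
Step 13: wait(T2) -> count=0 queue=[T2] holders={T1,T4,T5,T6}
Step 14: wait(T3) -> count=0 queue=[T2,T3] holders={T1,T4,T5,T6}
Step 15: signal(T5) -> count=0 queue=[T3] holders={T1,T2,T4,T6}
Step 16: wait(T5) -> count=0 queue=[T3,T5] holders={T1,T2,T4,T6}
Step 17: signal(T6) -> count=0 queue=[T5] holders={T1,T2,T3,T4}
Step 18: signal(T1) -> count=0 queue=[] holders={T2,T3,T4,T5}
Final holders: {T2,T3,T4,T5} -> T5 in holders

Answer: yes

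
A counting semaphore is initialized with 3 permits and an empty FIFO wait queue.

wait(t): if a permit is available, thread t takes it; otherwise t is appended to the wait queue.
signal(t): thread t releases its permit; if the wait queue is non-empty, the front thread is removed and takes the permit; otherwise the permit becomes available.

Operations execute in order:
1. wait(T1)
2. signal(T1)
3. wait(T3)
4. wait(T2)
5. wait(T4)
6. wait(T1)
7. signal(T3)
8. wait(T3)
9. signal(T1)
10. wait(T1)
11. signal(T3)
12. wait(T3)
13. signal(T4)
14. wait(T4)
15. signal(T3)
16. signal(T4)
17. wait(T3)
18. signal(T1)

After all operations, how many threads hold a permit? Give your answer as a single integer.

Answer: 2

Derivation:
Step 1: wait(T1) -> count=2 queue=[] holders={T1}
Step 2: signal(T1) -> count=3 queue=[] holders={none}
Step 3: wait(T3) -> count=2 queue=[] holders={T3}
Step 4: wait(T2) -> count=1 queue=[] holders={T2,T3}
Step 5: wait(T4) -> count=0 queue=[] holders={T2,T3,T4}
Step 6: wait(T1) -> count=0 queue=[T1] holders={T2,T3,T4}
Step 7: signal(T3) -> count=0 queue=[] holders={T1,T2,T4}
Step 8: wait(T3) -> count=0 queue=[T3] holders={T1,T2,T4}
Step 9: signal(T1) -> count=0 queue=[] holders={T2,T3,T4}
Step 10: wait(T1) -> count=0 queue=[T1] holders={T2,T3,T4}
Step 11: signal(T3) -> count=0 queue=[] holders={T1,T2,T4}
Step 12: wait(T3) -> count=0 queue=[T3] holders={T1,T2,T4}
Step 13: signal(T4) -> count=0 queue=[] holders={T1,T2,T3}
Step 14: wait(T4) -> count=0 queue=[T4] holders={T1,T2,T3}
Step 15: signal(T3) -> count=0 queue=[] holders={T1,T2,T4}
Step 16: signal(T4) -> count=1 queue=[] holders={T1,T2}
Step 17: wait(T3) -> count=0 queue=[] holders={T1,T2,T3}
Step 18: signal(T1) -> count=1 queue=[] holders={T2,T3}
Final holders: {T2,T3} -> 2 thread(s)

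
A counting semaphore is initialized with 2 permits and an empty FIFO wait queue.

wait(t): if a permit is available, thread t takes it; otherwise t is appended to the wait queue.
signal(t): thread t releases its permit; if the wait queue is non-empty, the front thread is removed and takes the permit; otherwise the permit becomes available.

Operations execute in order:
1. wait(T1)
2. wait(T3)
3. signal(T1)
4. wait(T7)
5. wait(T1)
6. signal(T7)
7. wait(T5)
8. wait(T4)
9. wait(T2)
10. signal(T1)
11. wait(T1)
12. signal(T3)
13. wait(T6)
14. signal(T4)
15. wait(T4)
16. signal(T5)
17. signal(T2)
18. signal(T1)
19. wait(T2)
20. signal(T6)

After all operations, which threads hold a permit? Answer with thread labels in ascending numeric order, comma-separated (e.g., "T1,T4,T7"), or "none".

Step 1: wait(T1) -> count=1 queue=[] holders={T1}
Step 2: wait(T3) -> count=0 queue=[] holders={T1,T3}
Step 3: signal(T1) -> count=1 queue=[] holders={T3}
Step 4: wait(T7) -> count=0 queue=[] holders={T3,T7}
Step 5: wait(T1) -> count=0 queue=[T1] holders={T3,T7}
Step 6: signal(T7) -> count=0 queue=[] holders={T1,T3}
Step 7: wait(T5) -> count=0 queue=[T5] holders={T1,T3}
Step 8: wait(T4) -> count=0 queue=[T5,T4] holders={T1,T3}
Step 9: wait(T2) -> count=0 queue=[T5,T4,T2] holders={T1,T3}
Step 10: signal(T1) -> count=0 queue=[T4,T2] holders={T3,T5}
Step 11: wait(T1) -> count=0 queue=[T4,T2,T1] holders={T3,T5}
Step 12: signal(T3) -> count=0 queue=[T2,T1] holders={T4,T5}
Step 13: wait(T6) -> count=0 queue=[T2,T1,T6] holders={T4,T5}
Step 14: signal(T4) -> count=0 queue=[T1,T6] holders={T2,T5}
Step 15: wait(T4) -> count=0 queue=[T1,T6,T4] holders={T2,T5}
Step 16: signal(T5) -> count=0 queue=[T6,T4] holders={T1,T2}
Step 17: signal(T2) -> count=0 queue=[T4] holders={T1,T6}
Step 18: signal(T1) -> count=0 queue=[] holders={T4,T6}
Step 19: wait(T2) -> count=0 queue=[T2] holders={T4,T6}
Step 20: signal(T6) -> count=0 queue=[] holders={T2,T4}
Final holders: T2,T4

Answer: T2,T4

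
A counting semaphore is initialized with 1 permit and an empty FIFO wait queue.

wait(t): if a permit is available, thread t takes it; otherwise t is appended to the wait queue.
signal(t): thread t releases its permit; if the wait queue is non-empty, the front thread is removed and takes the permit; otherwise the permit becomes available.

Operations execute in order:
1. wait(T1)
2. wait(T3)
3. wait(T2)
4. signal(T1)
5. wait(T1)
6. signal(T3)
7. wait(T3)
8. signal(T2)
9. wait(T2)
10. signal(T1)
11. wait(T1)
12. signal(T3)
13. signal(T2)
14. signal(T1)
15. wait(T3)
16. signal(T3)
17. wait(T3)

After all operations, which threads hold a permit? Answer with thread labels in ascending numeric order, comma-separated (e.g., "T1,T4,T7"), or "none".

Answer: T3

Derivation:
Step 1: wait(T1) -> count=0 queue=[] holders={T1}
Step 2: wait(T3) -> count=0 queue=[T3] holders={T1}
Step 3: wait(T2) -> count=0 queue=[T3,T2] holders={T1}
Step 4: signal(T1) -> count=0 queue=[T2] holders={T3}
Step 5: wait(T1) -> count=0 queue=[T2,T1] holders={T3}
Step 6: signal(T3) -> count=0 queue=[T1] holders={T2}
Step 7: wait(T3) -> count=0 queue=[T1,T3] holders={T2}
Step 8: signal(T2) -> count=0 queue=[T3] holders={T1}
Step 9: wait(T2) -> count=0 queue=[T3,T2] holders={T1}
Step 10: signal(T1) -> count=0 queue=[T2] holders={T3}
Step 11: wait(T1) -> count=0 queue=[T2,T1] holders={T3}
Step 12: signal(T3) -> count=0 queue=[T1] holders={T2}
Step 13: signal(T2) -> count=0 queue=[] holders={T1}
Step 14: signal(T1) -> count=1 queue=[] holders={none}
Step 15: wait(T3) -> count=0 queue=[] holders={T3}
Step 16: signal(T3) -> count=1 queue=[] holders={none}
Step 17: wait(T3) -> count=0 queue=[] holders={T3}
Final holders: T3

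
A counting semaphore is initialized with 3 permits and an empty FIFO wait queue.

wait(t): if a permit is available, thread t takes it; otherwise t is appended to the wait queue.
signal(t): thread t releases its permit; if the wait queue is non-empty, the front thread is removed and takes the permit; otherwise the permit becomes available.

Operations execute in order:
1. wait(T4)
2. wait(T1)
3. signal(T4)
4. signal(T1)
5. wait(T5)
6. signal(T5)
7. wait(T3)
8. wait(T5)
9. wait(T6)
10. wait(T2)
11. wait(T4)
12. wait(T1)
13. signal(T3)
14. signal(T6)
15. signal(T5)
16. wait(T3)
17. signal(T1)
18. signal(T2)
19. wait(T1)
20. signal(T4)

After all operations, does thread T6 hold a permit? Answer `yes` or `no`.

Answer: no

Derivation:
Step 1: wait(T4) -> count=2 queue=[] holders={T4}
Step 2: wait(T1) -> count=1 queue=[] holders={T1,T4}
Step 3: signal(T4) -> count=2 queue=[] holders={T1}
Step 4: signal(T1) -> count=3 queue=[] holders={none}
Step 5: wait(T5) -> count=2 queue=[] holders={T5}
Step 6: signal(T5) -> count=3 queue=[] holders={none}
Step 7: wait(T3) -> count=2 queue=[] holders={T3}
Step 8: wait(T5) -> count=1 queue=[] holders={T3,T5}
Step 9: wait(T6) -> count=0 queue=[] holders={T3,T5,T6}
Step 10: wait(T2) -> count=0 queue=[T2] holders={T3,T5,T6}
Step 11: wait(T4) -> count=0 queue=[T2,T4] holders={T3,T5,T6}
Step 12: wait(T1) -> count=0 queue=[T2,T4,T1] holders={T3,T5,T6}
Step 13: signal(T3) -> count=0 queue=[T4,T1] holders={T2,T5,T6}
Step 14: signal(T6) -> count=0 queue=[T1] holders={T2,T4,T5}
Step 15: signal(T5) -> count=0 queue=[] holders={T1,T2,T4}
Step 16: wait(T3) -> count=0 queue=[T3] holders={T1,T2,T4}
Step 17: signal(T1) -> count=0 queue=[] holders={T2,T3,T4}
Step 18: signal(T2) -> count=1 queue=[] holders={T3,T4}
Step 19: wait(T1) -> count=0 queue=[] holders={T1,T3,T4}
Step 20: signal(T4) -> count=1 queue=[] holders={T1,T3}
Final holders: {T1,T3} -> T6 not in holders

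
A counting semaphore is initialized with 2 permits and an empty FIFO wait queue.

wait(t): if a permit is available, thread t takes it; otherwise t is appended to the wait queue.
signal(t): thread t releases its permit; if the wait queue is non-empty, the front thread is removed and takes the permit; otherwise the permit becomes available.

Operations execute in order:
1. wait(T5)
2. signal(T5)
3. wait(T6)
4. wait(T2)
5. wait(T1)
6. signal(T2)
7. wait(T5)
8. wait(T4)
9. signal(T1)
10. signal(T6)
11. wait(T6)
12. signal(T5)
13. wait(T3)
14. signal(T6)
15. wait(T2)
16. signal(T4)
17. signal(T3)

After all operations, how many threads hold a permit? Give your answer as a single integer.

Answer: 1

Derivation:
Step 1: wait(T5) -> count=1 queue=[] holders={T5}
Step 2: signal(T5) -> count=2 queue=[] holders={none}
Step 3: wait(T6) -> count=1 queue=[] holders={T6}
Step 4: wait(T2) -> count=0 queue=[] holders={T2,T6}
Step 5: wait(T1) -> count=0 queue=[T1] holders={T2,T6}
Step 6: signal(T2) -> count=0 queue=[] holders={T1,T6}
Step 7: wait(T5) -> count=0 queue=[T5] holders={T1,T6}
Step 8: wait(T4) -> count=0 queue=[T5,T4] holders={T1,T6}
Step 9: signal(T1) -> count=0 queue=[T4] holders={T5,T6}
Step 10: signal(T6) -> count=0 queue=[] holders={T4,T5}
Step 11: wait(T6) -> count=0 queue=[T6] holders={T4,T5}
Step 12: signal(T5) -> count=0 queue=[] holders={T4,T6}
Step 13: wait(T3) -> count=0 queue=[T3] holders={T4,T6}
Step 14: signal(T6) -> count=0 queue=[] holders={T3,T4}
Step 15: wait(T2) -> count=0 queue=[T2] holders={T3,T4}
Step 16: signal(T4) -> count=0 queue=[] holders={T2,T3}
Step 17: signal(T3) -> count=1 queue=[] holders={T2}
Final holders: {T2} -> 1 thread(s)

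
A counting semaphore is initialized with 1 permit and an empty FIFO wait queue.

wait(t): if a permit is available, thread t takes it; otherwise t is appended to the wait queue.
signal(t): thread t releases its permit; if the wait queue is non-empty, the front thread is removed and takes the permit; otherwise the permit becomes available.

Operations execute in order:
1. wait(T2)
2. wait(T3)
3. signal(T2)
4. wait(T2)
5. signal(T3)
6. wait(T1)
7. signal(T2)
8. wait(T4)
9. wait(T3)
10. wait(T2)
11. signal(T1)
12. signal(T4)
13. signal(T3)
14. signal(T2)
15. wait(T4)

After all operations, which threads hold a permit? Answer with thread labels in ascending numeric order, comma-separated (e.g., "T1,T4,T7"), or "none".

Answer: T4

Derivation:
Step 1: wait(T2) -> count=0 queue=[] holders={T2}
Step 2: wait(T3) -> count=0 queue=[T3] holders={T2}
Step 3: signal(T2) -> count=0 queue=[] holders={T3}
Step 4: wait(T2) -> count=0 queue=[T2] holders={T3}
Step 5: signal(T3) -> count=0 queue=[] holders={T2}
Step 6: wait(T1) -> count=0 queue=[T1] holders={T2}
Step 7: signal(T2) -> count=0 queue=[] holders={T1}
Step 8: wait(T4) -> count=0 queue=[T4] holders={T1}
Step 9: wait(T3) -> count=0 queue=[T4,T3] holders={T1}
Step 10: wait(T2) -> count=0 queue=[T4,T3,T2] holders={T1}
Step 11: signal(T1) -> count=0 queue=[T3,T2] holders={T4}
Step 12: signal(T4) -> count=0 queue=[T2] holders={T3}
Step 13: signal(T3) -> count=0 queue=[] holders={T2}
Step 14: signal(T2) -> count=1 queue=[] holders={none}
Step 15: wait(T4) -> count=0 queue=[] holders={T4}
Final holders: T4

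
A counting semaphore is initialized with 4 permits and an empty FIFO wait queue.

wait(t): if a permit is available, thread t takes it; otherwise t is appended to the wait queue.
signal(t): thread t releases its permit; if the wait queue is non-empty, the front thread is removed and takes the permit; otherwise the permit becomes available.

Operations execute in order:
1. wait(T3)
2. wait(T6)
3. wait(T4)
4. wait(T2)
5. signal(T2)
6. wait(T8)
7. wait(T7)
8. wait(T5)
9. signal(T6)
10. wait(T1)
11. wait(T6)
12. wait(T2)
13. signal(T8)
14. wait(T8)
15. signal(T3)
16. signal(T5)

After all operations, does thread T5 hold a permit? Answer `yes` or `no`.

Answer: no

Derivation:
Step 1: wait(T3) -> count=3 queue=[] holders={T3}
Step 2: wait(T6) -> count=2 queue=[] holders={T3,T6}
Step 3: wait(T4) -> count=1 queue=[] holders={T3,T4,T6}
Step 4: wait(T2) -> count=0 queue=[] holders={T2,T3,T4,T6}
Step 5: signal(T2) -> count=1 queue=[] holders={T3,T4,T6}
Step 6: wait(T8) -> count=0 queue=[] holders={T3,T4,T6,T8}
Step 7: wait(T7) -> count=0 queue=[T7] holders={T3,T4,T6,T8}
Step 8: wait(T5) -> count=0 queue=[T7,T5] holders={T3,T4,T6,T8}
Step 9: signal(T6) -> count=0 queue=[T5] holders={T3,T4,T7,T8}
Step 10: wait(T1) -> count=0 queue=[T5,T1] holders={T3,T4,T7,T8}
Step 11: wait(T6) -> count=0 queue=[T5,T1,T6] holders={T3,T4,T7,T8}
Step 12: wait(T2) -> count=0 queue=[T5,T1,T6,T2] holders={T3,T4,T7,T8}
Step 13: signal(T8) -> count=0 queue=[T1,T6,T2] holders={T3,T4,T5,T7}
Step 14: wait(T8) -> count=0 queue=[T1,T6,T2,T8] holders={T3,T4,T5,T7}
Step 15: signal(T3) -> count=0 queue=[T6,T2,T8] holders={T1,T4,T5,T7}
Step 16: signal(T5) -> count=0 queue=[T2,T8] holders={T1,T4,T6,T7}
Final holders: {T1,T4,T6,T7} -> T5 not in holders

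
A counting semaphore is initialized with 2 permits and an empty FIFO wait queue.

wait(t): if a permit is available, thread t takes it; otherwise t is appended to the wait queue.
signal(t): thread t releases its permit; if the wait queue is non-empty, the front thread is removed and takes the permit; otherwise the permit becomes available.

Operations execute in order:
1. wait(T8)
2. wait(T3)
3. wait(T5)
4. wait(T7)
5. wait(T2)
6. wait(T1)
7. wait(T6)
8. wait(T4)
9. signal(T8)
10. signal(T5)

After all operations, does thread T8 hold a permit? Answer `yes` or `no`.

Answer: no

Derivation:
Step 1: wait(T8) -> count=1 queue=[] holders={T8}
Step 2: wait(T3) -> count=0 queue=[] holders={T3,T8}
Step 3: wait(T5) -> count=0 queue=[T5] holders={T3,T8}
Step 4: wait(T7) -> count=0 queue=[T5,T7] holders={T3,T8}
Step 5: wait(T2) -> count=0 queue=[T5,T7,T2] holders={T3,T8}
Step 6: wait(T1) -> count=0 queue=[T5,T7,T2,T1] holders={T3,T8}
Step 7: wait(T6) -> count=0 queue=[T5,T7,T2,T1,T6] holders={T3,T8}
Step 8: wait(T4) -> count=0 queue=[T5,T7,T2,T1,T6,T4] holders={T3,T8}
Step 9: signal(T8) -> count=0 queue=[T7,T2,T1,T6,T4] holders={T3,T5}
Step 10: signal(T5) -> count=0 queue=[T2,T1,T6,T4] holders={T3,T7}
Final holders: {T3,T7} -> T8 not in holders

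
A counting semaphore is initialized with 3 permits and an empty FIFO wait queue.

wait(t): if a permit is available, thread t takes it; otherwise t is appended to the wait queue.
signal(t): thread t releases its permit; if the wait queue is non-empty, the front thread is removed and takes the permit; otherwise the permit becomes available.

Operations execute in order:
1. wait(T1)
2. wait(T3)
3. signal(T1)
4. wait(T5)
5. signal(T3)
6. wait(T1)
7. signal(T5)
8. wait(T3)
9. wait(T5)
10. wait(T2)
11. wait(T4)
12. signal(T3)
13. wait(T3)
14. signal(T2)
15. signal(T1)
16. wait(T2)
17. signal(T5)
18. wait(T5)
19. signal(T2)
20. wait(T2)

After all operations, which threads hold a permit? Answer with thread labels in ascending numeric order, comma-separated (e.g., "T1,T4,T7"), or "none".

Step 1: wait(T1) -> count=2 queue=[] holders={T1}
Step 2: wait(T3) -> count=1 queue=[] holders={T1,T3}
Step 3: signal(T1) -> count=2 queue=[] holders={T3}
Step 4: wait(T5) -> count=1 queue=[] holders={T3,T5}
Step 5: signal(T3) -> count=2 queue=[] holders={T5}
Step 6: wait(T1) -> count=1 queue=[] holders={T1,T5}
Step 7: signal(T5) -> count=2 queue=[] holders={T1}
Step 8: wait(T3) -> count=1 queue=[] holders={T1,T3}
Step 9: wait(T5) -> count=0 queue=[] holders={T1,T3,T5}
Step 10: wait(T2) -> count=0 queue=[T2] holders={T1,T3,T5}
Step 11: wait(T4) -> count=0 queue=[T2,T4] holders={T1,T3,T5}
Step 12: signal(T3) -> count=0 queue=[T4] holders={T1,T2,T5}
Step 13: wait(T3) -> count=0 queue=[T4,T3] holders={T1,T2,T5}
Step 14: signal(T2) -> count=0 queue=[T3] holders={T1,T4,T5}
Step 15: signal(T1) -> count=0 queue=[] holders={T3,T4,T5}
Step 16: wait(T2) -> count=0 queue=[T2] holders={T3,T4,T5}
Step 17: signal(T5) -> count=0 queue=[] holders={T2,T3,T4}
Step 18: wait(T5) -> count=0 queue=[T5] holders={T2,T3,T4}
Step 19: signal(T2) -> count=0 queue=[] holders={T3,T4,T5}
Step 20: wait(T2) -> count=0 queue=[T2] holders={T3,T4,T5}
Final holders: T3,T4,T5

Answer: T3,T4,T5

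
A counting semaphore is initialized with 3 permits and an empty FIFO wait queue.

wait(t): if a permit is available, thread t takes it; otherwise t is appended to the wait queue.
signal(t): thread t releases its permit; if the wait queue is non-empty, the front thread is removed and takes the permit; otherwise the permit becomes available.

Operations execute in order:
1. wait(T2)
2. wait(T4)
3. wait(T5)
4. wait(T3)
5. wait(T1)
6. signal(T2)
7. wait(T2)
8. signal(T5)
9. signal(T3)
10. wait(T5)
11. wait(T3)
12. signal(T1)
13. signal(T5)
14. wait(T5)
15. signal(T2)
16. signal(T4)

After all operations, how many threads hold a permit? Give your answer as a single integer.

Answer: 2

Derivation:
Step 1: wait(T2) -> count=2 queue=[] holders={T2}
Step 2: wait(T4) -> count=1 queue=[] holders={T2,T4}
Step 3: wait(T5) -> count=0 queue=[] holders={T2,T4,T5}
Step 4: wait(T3) -> count=0 queue=[T3] holders={T2,T4,T5}
Step 5: wait(T1) -> count=0 queue=[T3,T1] holders={T2,T4,T5}
Step 6: signal(T2) -> count=0 queue=[T1] holders={T3,T4,T5}
Step 7: wait(T2) -> count=0 queue=[T1,T2] holders={T3,T4,T5}
Step 8: signal(T5) -> count=0 queue=[T2] holders={T1,T3,T4}
Step 9: signal(T3) -> count=0 queue=[] holders={T1,T2,T4}
Step 10: wait(T5) -> count=0 queue=[T5] holders={T1,T2,T4}
Step 11: wait(T3) -> count=0 queue=[T5,T3] holders={T1,T2,T4}
Step 12: signal(T1) -> count=0 queue=[T3] holders={T2,T4,T5}
Step 13: signal(T5) -> count=0 queue=[] holders={T2,T3,T4}
Step 14: wait(T5) -> count=0 queue=[T5] holders={T2,T3,T4}
Step 15: signal(T2) -> count=0 queue=[] holders={T3,T4,T5}
Step 16: signal(T4) -> count=1 queue=[] holders={T3,T5}
Final holders: {T3,T5} -> 2 thread(s)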